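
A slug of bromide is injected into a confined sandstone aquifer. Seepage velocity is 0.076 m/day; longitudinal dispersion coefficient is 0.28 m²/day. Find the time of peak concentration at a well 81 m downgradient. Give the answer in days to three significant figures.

1020 days

For the 1D instantaneous-source solution, setting ∂C/∂t = 0 at fixed x gives v²t² + 2Dt − x² = 0, so t = (√(D² + v²x²) − D)/v².
√(D² + v²x²) = √(0.28² + 0.076² × 81²) = 6.162; v² = 0.005776.
t = (6.162 − 0.28)/0.005776 = 1020 days (vs. the pure-advection estimate x/v = 1070 d).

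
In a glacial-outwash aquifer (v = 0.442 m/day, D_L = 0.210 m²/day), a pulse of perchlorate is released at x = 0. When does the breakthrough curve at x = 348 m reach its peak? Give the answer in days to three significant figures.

For the 1D instantaneous-source solution, setting ∂C/∂t = 0 at fixed x gives v²t² + 2Dt − x² = 0, so t = (√(D² + v²x²) − D)/v².
√(D² + v²x²) = √(0.210² + 0.442² × 348²) = 153.8; v² = 0.195364.
t = (153.8 − 0.210)/0.195364 = 786 days (vs. the pure-advection estimate x/v = 787 d).

786 days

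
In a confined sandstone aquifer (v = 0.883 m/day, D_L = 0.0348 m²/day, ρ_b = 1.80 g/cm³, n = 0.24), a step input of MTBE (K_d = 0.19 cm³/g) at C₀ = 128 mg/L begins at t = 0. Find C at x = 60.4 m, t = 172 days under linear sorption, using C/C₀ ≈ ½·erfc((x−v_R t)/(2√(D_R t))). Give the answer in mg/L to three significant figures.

108 mg/L

Retardation factor R = 1 + ρ_b·K_d/n = 1 + 1.80 × 0.19/0.24 = 2.425.
Sorption retards both mechanisms: v_R = v/R = 0.3641 m/day, D_R = D/R = 0.01435 m²/day.
v_R·t = 0.3641 × 172 = 62.6252 m; 2√(D_R t) = 3.142 m; argument = (60.4 − 62.6252)/3.142 = -0.7082.
C = C₀ × ½·erfc(-0.7082) = 128 × 0.8417 = 108 mg/L.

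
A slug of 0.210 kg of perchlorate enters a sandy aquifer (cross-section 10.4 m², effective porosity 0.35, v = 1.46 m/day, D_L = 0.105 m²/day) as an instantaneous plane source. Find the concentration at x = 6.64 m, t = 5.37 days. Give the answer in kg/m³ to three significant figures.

For an instantaneous plane source, C(x,t) = M/(n_e·A·√(4πDt)) · exp(−(x−vt)²/(4Dt)), with n_e·A the pore (flow) area.
Plume center vt = 1.46 × 5.37 = 7.8402 m, so the well at 6.64 m is 1.2002 m upgradient of the peak.
√(4πDt) = 2.662 m, giving peak height M/(n_e·A·√(4πDt)) = 0.210/(0.35 × 10.4 × 2.662) = 0.02167 kg/m³.
(x−vt)²/(4Dt) = (-1.2002)²/(4 × 0.105 × 5.37) = 0.6387; exp(−0.6387) = 0.5280.
C = 0.02167 × 0.5280 = 0.0114 kg/m³.

0.0114 kg/m³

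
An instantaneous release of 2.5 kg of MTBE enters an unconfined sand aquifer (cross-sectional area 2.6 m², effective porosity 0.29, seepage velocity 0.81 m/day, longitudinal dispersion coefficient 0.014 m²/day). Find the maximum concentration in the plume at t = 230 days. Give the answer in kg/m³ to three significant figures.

0.521 kg/m³

The peak of an instantaneous 1D plume sits at x = vt; there the Gaussian factor is 1 and C_max = M/(n_e·A·√(4πDt)), where n_e·A is the pore area the mass is dissolved in.
√(4πDt) = √(4π × 0.014 × 230) = 6.361 m, so C_max = 2.5/(0.29 × 2.6 × 6.361) = 0.521 kg/m³.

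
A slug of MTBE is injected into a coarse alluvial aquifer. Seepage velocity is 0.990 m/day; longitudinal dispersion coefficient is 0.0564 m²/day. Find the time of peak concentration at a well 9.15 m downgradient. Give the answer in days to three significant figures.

9.19 days

For the 1D instantaneous-source solution, setting ∂C/∂t = 0 at fixed x gives v²t² + 2Dt − x² = 0, so t = (√(D² + v²x²) − D)/v².
√(D² + v²x²) = √(0.0564² + 0.990² × 9.15²) = 9.059; v² = 0.9801.
t = (9.059 − 0.0564)/0.9801 = 9.19 days (vs. the pure-advection estimate x/v = 9.24 d).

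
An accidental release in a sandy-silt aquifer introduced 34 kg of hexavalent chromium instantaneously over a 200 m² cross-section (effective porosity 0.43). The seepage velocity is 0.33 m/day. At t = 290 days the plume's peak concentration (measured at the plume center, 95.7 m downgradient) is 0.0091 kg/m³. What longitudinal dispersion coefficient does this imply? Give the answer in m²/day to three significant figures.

At the plume center C_max = M/(n_e·A·√(4πDt)), so D = M²/(4πt·(n_e·A·C_max)²).
n_e·A·C_max = 0.43 × 200 × 0.0091 = 0.7826 kg/m.
D = 34²/(4π × 290 × 0.7826²) = 0.518 m²/day.

0.518 m²/day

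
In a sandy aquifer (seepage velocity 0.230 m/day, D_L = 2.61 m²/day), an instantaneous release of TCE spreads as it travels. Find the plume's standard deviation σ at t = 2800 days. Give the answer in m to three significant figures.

121 m

Dispersive spreading gives a Gaussian with σ² = 2Dt; advection only shifts the center.
σ = √(2 × 2.61 × 2800) = 121 m.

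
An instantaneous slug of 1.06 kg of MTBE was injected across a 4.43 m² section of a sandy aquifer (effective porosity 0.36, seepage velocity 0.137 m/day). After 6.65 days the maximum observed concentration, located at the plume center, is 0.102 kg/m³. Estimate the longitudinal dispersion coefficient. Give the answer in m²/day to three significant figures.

0.508 m²/day

At the plume center C_max = M/(n_e·A·√(4πDt)), so D = M²/(4πt·(n_e·A·C_max)²).
n_e·A·C_max = 0.36 × 4.43 × 0.102 = 0.1627 kg/m.
D = 1.06²/(4π × 6.65 × 0.1627²) = 0.508 m²/day.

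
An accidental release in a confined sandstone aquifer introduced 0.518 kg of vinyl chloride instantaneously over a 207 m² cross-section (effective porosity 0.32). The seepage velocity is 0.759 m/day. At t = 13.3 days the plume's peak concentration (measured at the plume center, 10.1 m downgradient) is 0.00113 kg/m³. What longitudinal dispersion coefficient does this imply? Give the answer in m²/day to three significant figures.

0.287 m²/day

At the plume center C_max = M/(n_e·A·√(4πDt)), so D = M²/(4πt·(n_e·A·C_max)²).
n_e·A·C_max = 0.32 × 207 × 0.00113 = 0.07485 kg/m.
D = 0.518²/(4π × 13.3 × 0.07485²) = 0.287 m²/day.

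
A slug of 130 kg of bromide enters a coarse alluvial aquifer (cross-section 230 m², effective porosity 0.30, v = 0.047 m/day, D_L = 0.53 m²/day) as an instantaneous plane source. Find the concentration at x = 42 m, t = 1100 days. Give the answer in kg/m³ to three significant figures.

For an instantaneous plane source, C(x,t) = M/(n_e·A·√(4πDt)) · exp(−(x−vt)²/(4Dt)), with n_e·A the pore (flow) area.
Plume center vt = 0.047 × 1100 = 51.7 m, so the well at 42 m is 9.7 m upgradient of the peak.
√(4πDt) = 85.59 m, giving peak height M/(n_e·A·√(4πDt)) = 130/(0.30 × 230 × 85.59) = 0.02201 kg/m³.
(x−vt)²/(4Dt) = (-9.7)²/(4 × 0.53 × 1100) = 0.04035; exp(−0.04035) = 0.9605.
C = 0.02201 × 0.9605 = 0.0211 kg/m³.

0.0211 kg/m³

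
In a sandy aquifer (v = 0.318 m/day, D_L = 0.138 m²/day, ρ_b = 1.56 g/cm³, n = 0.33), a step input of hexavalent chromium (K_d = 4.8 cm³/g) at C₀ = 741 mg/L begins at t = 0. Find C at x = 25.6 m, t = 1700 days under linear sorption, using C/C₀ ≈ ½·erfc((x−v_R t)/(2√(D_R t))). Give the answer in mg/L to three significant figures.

Retardation factor R = 1 + ρ_b·K_d/n = 1 + 1.56 × 4.8/0.33 = 23.69.
Sorption retards both mechanisms: v_R = v/R = 0.01342 m/day, D_R = D/R = 0.005825 m²/day.
v_R·t = 0.01342 × 1700 = 22.814 m; 2√(D_R t) = 6.294 m; argument = (25.6 − 22.814)/6.294 = 0.4426.
C = C₀ × ½·erfc(0.4426) = 741 × 0.2657 = 197 mg/L.

197 mg/L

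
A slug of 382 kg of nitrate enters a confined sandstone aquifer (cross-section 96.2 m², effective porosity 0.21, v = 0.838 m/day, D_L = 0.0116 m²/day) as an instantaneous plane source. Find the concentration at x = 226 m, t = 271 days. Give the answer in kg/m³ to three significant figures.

For an instantaneous plane source, C(x,t) = M/(n_e·A·√(4πDt)) · exp(−(x−vt)²/(4Dt)), with n_e·A the pore (flow) area.
Plume center vt = 0.838 × 271 = 227.098 m, so the well at 226 m is 1.098 m upgradient of the peak.
√(4πDt) = 6.285 m, giving peak height M/(n_e·A·√(4πDt)) = 382/(0.21 × 96.2 × 6.285) = 3.009 kg/m³.
(x−vt)²/(4Dt) = (-1.098)²/(4 × 0.0116 × 271) = 0.09588; exp(−0.09588) = 0.9086.
C = 3.009 × 0.9086 = 2.73 kg/m³.

2.73 kg/m³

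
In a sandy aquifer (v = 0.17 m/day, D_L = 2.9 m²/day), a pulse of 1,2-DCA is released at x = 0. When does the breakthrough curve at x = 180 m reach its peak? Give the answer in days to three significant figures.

963 days

For the 1D instantaneous-source solution, setting ∂C/∂t = 0 at fixed x gives v²t² + 2Dt − x² = 0, so t = (√(D² + v²x²) − D)/v².
√(D² + v²x²) = √(2.9² + 0.17² × 180²) = 30.74; v² = 0.0289.
t = (30.74 − 2.9)/0.0289 = 963 days (vs. the pure-advection estimate x/v = 1060 d).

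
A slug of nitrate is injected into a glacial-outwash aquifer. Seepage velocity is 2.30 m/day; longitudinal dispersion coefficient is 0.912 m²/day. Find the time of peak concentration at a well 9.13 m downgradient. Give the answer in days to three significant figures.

3.80 days

For the 1D instantaneous-source solution, setting ∂C/∂t = 0 at fixed x gives v²t² + 2Dt − x² = 0, so t = (√(D² + v²x²) − D)/v².
√(D² + v²x²) = √(0.912² + 2.30² × 9.13²) = 21.02; v² = 5.29.
t = (21.02 − 0.912)/5.29 = 3.80 days (vs. the pure-advection estimate x/v = 3.97 d).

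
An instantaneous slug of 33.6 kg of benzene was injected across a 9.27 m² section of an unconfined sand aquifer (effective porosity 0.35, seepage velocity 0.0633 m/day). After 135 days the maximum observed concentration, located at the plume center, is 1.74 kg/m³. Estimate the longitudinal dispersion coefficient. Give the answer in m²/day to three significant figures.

At the plume center C_max = M/(n_e·A·√(4πDt)), so D = M²/(4πt·(n_e·A·C_max)²).
n_e·A·C_max = 0.35 × 9.27 × 1.74 = 5.645 kg/m.
D = 33.6²/(4π × 135 × 5.645²) = 0.0209 m²/day.

0.0209 m²/day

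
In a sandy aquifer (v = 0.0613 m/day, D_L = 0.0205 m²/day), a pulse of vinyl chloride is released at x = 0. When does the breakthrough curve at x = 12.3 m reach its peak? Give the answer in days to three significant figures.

195 days

For the 1D instantaneous-source solution, setting ∂C/∂t = 0 at fixed x gives v²t² + 2Dt − x² = 0, so t = (√(D² + v²x²) − D)/v².
√(D² + v²x²) = √(0.0205² + 0.0613² × 12.3²) = 0.7543; v² = 0.00375769.
t = (0.7543 − 0.0205)/0.00375769 = 195 days (vs. the pure-advection estimate x/v = 201 d).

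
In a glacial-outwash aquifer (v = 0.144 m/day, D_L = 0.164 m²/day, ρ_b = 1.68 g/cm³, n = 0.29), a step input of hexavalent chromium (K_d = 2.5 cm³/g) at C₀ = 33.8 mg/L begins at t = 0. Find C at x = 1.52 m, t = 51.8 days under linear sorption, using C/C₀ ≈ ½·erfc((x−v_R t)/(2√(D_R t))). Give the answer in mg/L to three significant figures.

5.44 mg/L

Retardation factor R = 1 + ρ_b·K_d/n = 1 + 1.68 × 2.5/0.29 = 15.48.
Sorption retards both mechanisms: v_R = v/R = 0.009302 m/day, D_R = D/R = 0.01059 m²/day.
v_R·t = 0.009302 × 51.8 = 0.4818436 m; 2√(D_R t) = 1.481 m; argument = (1.52 − 0.4818436)/1.481 = 0.7010.
C = C₀ × ½·erfc(0.7010) = 33.8 × 0.1608 = 5.44 mg/L.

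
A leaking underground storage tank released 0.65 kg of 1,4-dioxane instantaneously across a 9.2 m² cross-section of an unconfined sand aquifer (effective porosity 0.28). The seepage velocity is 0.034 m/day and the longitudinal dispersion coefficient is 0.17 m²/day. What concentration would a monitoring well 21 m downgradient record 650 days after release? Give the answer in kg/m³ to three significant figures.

For an instantaneous plane source, C(x,t) = M/(n_e·A·√(4πDt)) · exp(−(x−vt)²/(4Dt)), with n_e·A the pore (flow) area.
Plume center vt = 0.034 × 650 = 22.1 m, so the well at 21 m is 1.1 m upgradient of the peak.
√(4πDt) = 37.26 m, giving peak height M/(n_e·A·√(4πDt)) = 0.65/(0.28 × 9.2 × 37.26) = 0.006772 kg/m³.
(x−vt)²/(4Dt) = (-1.1)²/(4 × 0.17 × 650) = 0.002738; exp(−0.002738) = 0.9973.
C = 0.006772 × 0.9973 = 0.00675 kg/m³.

0.00675 kg/m³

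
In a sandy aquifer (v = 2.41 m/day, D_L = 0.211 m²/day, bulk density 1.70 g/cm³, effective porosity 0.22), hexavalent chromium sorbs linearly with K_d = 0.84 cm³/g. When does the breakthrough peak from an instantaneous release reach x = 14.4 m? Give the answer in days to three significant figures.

Retardation factor R = 1 + ρ_b·K_d/n = 1 + 1.70 × 0.84/0.22 = 7.491.
Sorption retards both mechanisms: v_R = v/R = 0.3217 m/day, D_R = D/R = 0.02817 m²/day.
Peak time from v_R²t² + 2D_R t − x² = 0: t = (√(D_R² + v_R²x²) − D_R)/v_R².
√(D_R² + v_R²x²) = √(0.02817² + 0.3217² × 14.4²) = 4.633; v_R² = 0.1035.
t = (4.633 − 0.02817)/0.1035 = 44.5 days.

44.5 days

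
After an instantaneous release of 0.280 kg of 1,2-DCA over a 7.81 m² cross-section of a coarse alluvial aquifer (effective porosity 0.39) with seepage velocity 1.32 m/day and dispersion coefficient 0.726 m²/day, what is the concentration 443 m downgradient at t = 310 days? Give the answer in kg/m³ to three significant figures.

0.000486 kg/m³

For an instantaneous plane source, C(x,t) = M/(n_e·A·√(4πDt)) · exp(−(x−vt)²/(4Dt)), with n_e·A the pore (flow) area.
Plume center vt = 1.32 × 310 = 409.2 m, so the well at 443 m is 33.8 m downgradient of the peak.
√(4πDt) = 53.18 m, giving peak height M/(n_e·A·√(4πDt)) = 0.280/(0.39 × 7.81 × 53.18) = 0.001729 kg/m³.
(x−vt)²/(4Dt) = (33.8)²/(4 × 0.726 × 310) = 1.269; exp(−1.269) = 0.2811.
C = 0.001729 × 0.2811 = 0.000486 kg/m³.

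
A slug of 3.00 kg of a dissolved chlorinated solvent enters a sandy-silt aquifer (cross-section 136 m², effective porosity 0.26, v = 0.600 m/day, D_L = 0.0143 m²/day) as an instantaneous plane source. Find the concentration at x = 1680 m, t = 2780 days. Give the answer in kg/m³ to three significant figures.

0.00153 kg/m³

For an instantaneous plane source, C(x,t) = M/(n_e·A·√(4πDt)) · exp(−(x−vt)²/(4Dt)), with n_e·A the pore (flow) area.
Plume center vt = 0.600 × 2780 = 1668 m, so the well at 1680 m is 12 m downgradient of the peak.
√(4πDt) = 22.35 m, giving peak height M/(n_e·A·√(4πDt)) = 3.00/(0.26 × 136 × 22.35) = 0.003796 kg/m³.
(x−vt)²/(4Dt) = (12)²/(4 × 0.0143 × 2780) = 0.9056; exp(−0.9056) = 0.4043.
C = 0.003796 × 0.4043 = 0.00153 kg/m³.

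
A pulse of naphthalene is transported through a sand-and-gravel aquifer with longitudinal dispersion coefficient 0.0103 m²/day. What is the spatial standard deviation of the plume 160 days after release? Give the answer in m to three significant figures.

Dispersive spreading gives a Gaussian with σ² = 2Dt; advection only shifts the center.
σ = √(2 × 0.0103 × 160) = 1.82 m.

1.82 m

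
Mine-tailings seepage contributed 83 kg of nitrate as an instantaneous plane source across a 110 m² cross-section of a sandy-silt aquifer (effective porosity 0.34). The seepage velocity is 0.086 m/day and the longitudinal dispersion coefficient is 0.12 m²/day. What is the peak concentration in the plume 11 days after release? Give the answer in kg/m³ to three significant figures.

0.545 kg/m³

The peak of an instantaneous 1D plume sits at x = vt; there the Gaussian factor is 1 and C_max = M/(n_e·A·√(4πDt)), where n_e·A is the pore area the mass is dissolved in.
√(4πDt) = √(4π × 0.12 × 11) = 4.073 m, so C_max = 83/(0.34 × 110 × 4.073) = 0.545 kg/m³.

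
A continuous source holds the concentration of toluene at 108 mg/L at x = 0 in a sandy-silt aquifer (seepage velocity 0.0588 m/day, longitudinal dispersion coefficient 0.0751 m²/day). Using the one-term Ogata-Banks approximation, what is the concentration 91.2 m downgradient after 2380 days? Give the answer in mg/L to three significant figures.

For a continuous step input, C/C₀ ≈ ½·erfc((x−vt)/(2√(Dt))).
vt = 0.0588 × 2380 = 139.944 m and 2√(Dt) = 2√(0.0751 × 2380) = 26.74 m.
Argument (x−vt)/(2√(Dt)) = (91.2 − 139.944)/26.74 = -1.823; ½·erfc(-1.823) = 0.9950.
C = 108 × 0.9950 = 107 mg/L.

107 mg/L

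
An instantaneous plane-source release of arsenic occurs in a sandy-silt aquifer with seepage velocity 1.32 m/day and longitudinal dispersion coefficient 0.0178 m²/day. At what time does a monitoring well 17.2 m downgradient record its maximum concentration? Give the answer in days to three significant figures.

13.0 days

For the 1D instantaneous-source solution, setting ∂C/∂t = 0 at fixed x gives v²t² + 2Dt − x² = 0, so t = (√(D² + v²x²) − D)/v².
√(D² + v²x²) = √(0.0178² + 1.32² × 17.2²) = 22.70; v² = 1.7424.
t = (22.70 − 0.0178)/1.7424 = 13.0 days (vs. the pure-advection estimate x/v = 13.0 d).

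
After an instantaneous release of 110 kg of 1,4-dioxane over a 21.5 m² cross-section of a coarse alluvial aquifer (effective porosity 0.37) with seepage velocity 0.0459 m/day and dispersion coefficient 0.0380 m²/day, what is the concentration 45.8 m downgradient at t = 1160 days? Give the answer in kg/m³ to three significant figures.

For an instantaneous plane source, C(x,t) = M/(n_e·A·√(4πDt)) · exp(−(x−vt)²/(4Dt)), with n_e·A the pore (flow) area.
Plume center vt = 0.0459 × 1160 = 53.244 m, so the well at 45.8 m is 7.444 m upgradient of the peak.
√(4πDt) = 23.54 m, giving peak height M/(n_e·A·√(4πDt)) = 110/(0.37 × 21.5 × 23.54) = 0.5874 kg/m³.
(x−vt)²/(4Dt) = (-7.444)²/(4 × 0.0380 × 1160) = 0.3143; exp(−0.3143) = 0.7303.
C = 0.5874 × 0.7303 = 0.429 kg/m³.

0.429 kg/m³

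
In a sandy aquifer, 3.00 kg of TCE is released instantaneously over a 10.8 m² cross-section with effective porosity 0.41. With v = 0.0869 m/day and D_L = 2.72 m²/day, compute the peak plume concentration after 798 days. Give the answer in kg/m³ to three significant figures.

0.00410 kg/m³

The peak of an instantaneous 1D plume sits at x = vt; there the Gaussian factor is 1 and C_max = M/(n_e·A·√(4πDt)), where n_e·A is the pore area the mass is dissolved in.
√(4πDt) = √(4π × 2.72 × 798) = 165.2 m, so C_max = 3.00/(0.41 × 10.8 × 165.2) = 0.00410 kg/m³.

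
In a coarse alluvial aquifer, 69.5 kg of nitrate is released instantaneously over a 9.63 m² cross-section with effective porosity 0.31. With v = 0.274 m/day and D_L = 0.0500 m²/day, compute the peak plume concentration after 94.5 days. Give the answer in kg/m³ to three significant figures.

3.02 kg/m³

The peak of an instantaneous 1D plume sits at x = vt; there the Gaussian factor is 1 and C_max = M/(n_e·A·√(4πDt)), where n_e·A is the pore area the mass is dissolved in.
√(4πDt) = √(4π × 0.0500 × 94.5) = 7.706 m, so C_max = 69.5/(0.31 × 9.63 × 7.706) = 3.02 kg/m³.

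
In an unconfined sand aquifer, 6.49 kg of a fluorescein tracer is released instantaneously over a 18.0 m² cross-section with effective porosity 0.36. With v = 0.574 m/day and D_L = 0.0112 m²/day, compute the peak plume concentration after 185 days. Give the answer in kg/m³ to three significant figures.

The peak of an instantaneous 1D plume sits at x = vt; there the Gaussian factor is 1 and C_max = M/(n_e·A·√(4πDt)), where n_e·A is the pore area the mass is dissolved in.
√(4πDt) = √(4π × 0.0112 × 185) = 5.103 m, so C_max = 6.49/(0.36 × 18.0 × 5.103) = 0.196 kg/m³.

0.196 kg/m³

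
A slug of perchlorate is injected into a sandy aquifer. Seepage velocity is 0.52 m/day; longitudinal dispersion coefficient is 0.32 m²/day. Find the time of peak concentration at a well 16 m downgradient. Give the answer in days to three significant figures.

For the 1D instantaneous-source solution, setting ∂C/∂t = 0 at fixed x gives v²t² + 2Dt − x² = 0, so t = (√(D² + v²x²) − D)/v².
√(D² + v²x²) = √(0.32² + 0.52² × 16²) = 8.326; v² = 0.2704.
t = (8.326 − 0.32)/0.2704 = 29.6 days (vs. the pure-advection estimate x/v = 30.8 d).

29.6 days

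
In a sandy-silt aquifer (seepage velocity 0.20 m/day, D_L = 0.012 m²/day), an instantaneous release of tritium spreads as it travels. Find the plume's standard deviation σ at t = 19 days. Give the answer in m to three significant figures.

0.675 m

Dispersive spreading gives a Gaussian with σ² = 2Dt; advection only shifts the center.
σ = √(2 × 0.012 × 19) = 0.675 m.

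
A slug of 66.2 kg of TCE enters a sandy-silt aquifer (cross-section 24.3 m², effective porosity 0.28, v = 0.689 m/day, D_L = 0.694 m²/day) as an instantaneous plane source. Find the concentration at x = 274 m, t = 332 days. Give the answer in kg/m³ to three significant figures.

0.0196 kg/m³

For an instantaneous plane source, C(x,t) = M/(n_e·A·√(4πDt)) · exp(−(x−vt)²/(4Dt)), with n_e·A the pore (flow) area.
Plume center vt = 0.689 × 332 = 228.748 m, so the well at 274 m is 45.252 m downgradient of the peak.
√(4πDt) = 53.81 m, giving peak height M/(n_e·A·√(4πDt)) = 66.2/(0.28 × 24.3 × 53.81) = 0.1808 kg/m³.
(x−vt)²/(4Dt) = (45.252)²/(4 × 0.694 × 332) = 2.222; exp(−2.222) = 0.1084.
C = 0.1808 × 0.1084 = 0.0196 kg/m³.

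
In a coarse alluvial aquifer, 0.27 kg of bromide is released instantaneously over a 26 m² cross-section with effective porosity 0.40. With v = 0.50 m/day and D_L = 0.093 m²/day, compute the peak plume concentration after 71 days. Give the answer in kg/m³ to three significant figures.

0.00285 kg/m³

The peak of an instantaneous 1D plume sits at x = vt; there the Gaussian factor is 1 and C_max = M/(n_e·A·√(4πDt)), where n_e·A is the pore area the mass is dissolved in.
√(4πDt) = √(4π × 0.093 × 71) = 9.109 m, so C_max = 0.27/(0.40 × 26 × 9.109) = 0.00285 kg/m³.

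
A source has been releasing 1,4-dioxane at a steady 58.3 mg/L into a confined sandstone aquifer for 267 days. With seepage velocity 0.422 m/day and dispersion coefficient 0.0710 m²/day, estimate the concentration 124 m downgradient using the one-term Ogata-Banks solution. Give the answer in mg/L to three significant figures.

For a continuous step input, C/C₀ ≈ ½·erfc((x−vt)/(2√(Dt))).
vt = 0.422 × 267 = 112.674 m and 2√(Dt) = 2√(0.0710 × 267) = 8.708 m.
Argument (x−vt)/(2√(Dt)) = (124 − 112.674)/8.708 = 1.301; ½·erfc(1.301) = 0.03289.
C = 58.3 × 0.03289 = 1.92 mg/L.

1.92 mg/L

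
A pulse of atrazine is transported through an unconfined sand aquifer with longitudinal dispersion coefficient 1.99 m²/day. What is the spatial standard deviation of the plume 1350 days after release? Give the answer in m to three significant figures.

Dispersive spreading gives a Gaussian with σ² = 2Dt; advection only shifts the center.
σ = √(2 × 1.99 × 1350) = 73.3 m.

73.3 m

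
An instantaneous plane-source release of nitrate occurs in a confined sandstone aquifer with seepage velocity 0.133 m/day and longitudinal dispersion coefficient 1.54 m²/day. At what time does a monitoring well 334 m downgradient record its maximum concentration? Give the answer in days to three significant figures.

2430 days

For the 1D instantaneous-source solution, setting ∂C/∂t = 0 at fixed x gives v²t² + 2Dt − x² = 0, so t = (√(D² + v²x²) − D)/v².
√(D² + v²x²) = √(1.54² + 0.133² × 334²) = 44.45; v² = 0.017689.
t = (44.45 − 1.54)/0.017689 = 2430 days (vs. the pure-advection estimate x/v = 2510 d).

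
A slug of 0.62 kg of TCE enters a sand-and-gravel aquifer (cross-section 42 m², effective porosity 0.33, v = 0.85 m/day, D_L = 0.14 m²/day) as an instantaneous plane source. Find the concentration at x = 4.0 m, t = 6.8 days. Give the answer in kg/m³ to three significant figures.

For an instantaneous plane source, C(x,t) = M/(n_e·A·√(4πDt)) · exp(−(x−vt)²/(4Dt)), with n_e·A the pore (flow) area.
Plume center vt = 0.85 × 6.8 = 5.78 m, so the well at 4.0 m is 1.78 m upgradient of the peak.
√(4πDt) = 3.459 m, giving peak height M/(n_e·A·√(4πDt)) = 0.62/(0.33 × 42 × 3.459) = 0.01293 kg/m³.
(x−vt)²/(4Dt) = (-1.78)²/(4 × 0.14 × 6.8) = 0.8320; exp(−0.8320) = 0.4352.
C = 0.01293 × 0.4352 = 0.00563 kg/m³.

0.00563 kg/m³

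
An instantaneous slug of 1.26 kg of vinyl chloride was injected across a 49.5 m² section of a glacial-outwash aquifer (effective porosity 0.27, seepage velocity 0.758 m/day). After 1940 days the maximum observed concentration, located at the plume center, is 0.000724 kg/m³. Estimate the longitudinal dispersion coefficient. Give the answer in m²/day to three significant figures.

0.696 m²/day

At the plume center C_max = M/(n_e·A·√(4πDt)), so D = M²/(4πt·(n_e·A·C_max)²).
n_e·A·C_max = 0.27 × 49.5 × 0.000724 = 0.009676 kg/m.
D = 1.26²/(4π × 1940 × 0.009676²) = 0.696 m²/day.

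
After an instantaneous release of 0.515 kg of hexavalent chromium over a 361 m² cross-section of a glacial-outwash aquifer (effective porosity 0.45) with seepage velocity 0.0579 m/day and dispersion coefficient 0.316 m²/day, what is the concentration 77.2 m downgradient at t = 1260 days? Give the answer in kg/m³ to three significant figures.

4.43e-05 kg/m³

For an instantaneous plane source, C(x,t) = M/(n_e·A·√(4πDt)) · exp(−(x−vt)²/(4Dt)), with n_e·A the pore (flow) area.
Plume center vt = 0.0579 × 1260 = 72.954 m, so the well at 77.2 m is 4.246 m downgradient of the peak.
√(4πDt) = 70.73 m, giving peak height M/(n_e·A·√(4πDt)) = 0.515/(0.45 × 361 × 70.73) = 4.482e-05 kg/m³.
(x−vt)²/(4Dt) = (4.246)²/(4 × 0.316 × 1260) = 0.01132; exp(−0.01132) = 0.9887.
C = 4.482e-05 × 0.9887 = 4.43e-05 kg/m³.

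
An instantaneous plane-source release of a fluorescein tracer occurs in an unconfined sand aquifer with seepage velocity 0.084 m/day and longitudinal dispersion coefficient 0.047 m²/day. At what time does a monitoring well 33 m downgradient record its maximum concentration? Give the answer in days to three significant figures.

For the 1D instantaneous-source solution, setting ∂C/∂t = 0 at fixed x gives v²t² + 2Dt − x² = 0, so t = (√(D² + v²x²) − D)/v².
√(D² + v²x²) = √(0.047² + 0.084² × 33²) = 2.772; v² = 0.007056.
t = (2.772 − 0.047)/0.007056 = 386 days (vs. the pure-advection estimate x/v = 393 d).

386 days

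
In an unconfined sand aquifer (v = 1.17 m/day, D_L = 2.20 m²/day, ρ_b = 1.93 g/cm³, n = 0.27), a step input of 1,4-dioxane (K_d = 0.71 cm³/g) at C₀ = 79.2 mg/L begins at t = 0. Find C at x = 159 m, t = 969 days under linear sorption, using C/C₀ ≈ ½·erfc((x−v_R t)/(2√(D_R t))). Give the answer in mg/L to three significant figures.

Retardation factor R = 1 + ρ_b·K_d/n = 1 + 1.93 × 0.71/0.27 = 6.075.
Sorption retards both mechanisms: v_R = v/R = 0.1926 m/day, D_R = D/R = 0.3621 m²/day.
v_R·t = 0.1926 × 969 = 186.6294 m; 2√(D_R t) = 37.46 m; argument = (159 − 186.6294)/37.46 = -0.7376.
C = C₀ × ½·erfc(-0.7376) = 79.2 × 0.8516 = 67.4 mg/L.

67.4 mg/L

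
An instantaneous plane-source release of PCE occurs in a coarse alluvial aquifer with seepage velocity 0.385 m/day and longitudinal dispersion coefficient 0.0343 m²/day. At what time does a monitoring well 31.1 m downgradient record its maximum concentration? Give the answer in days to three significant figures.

For the 1D instantaneous-source solution, setting ∂C/∂t = 0 at fixed x gives v²t² + 2Dt − x² = 0, so t = (√(D² + v²x²) − D)/v².
√(D² + v²x²) = √(0.0343² + 0.385² × 31.1²) = 11.97; v² = 0.148225.
t = (11.97 − 0.0343)/0.148225 = 80.5 days (vs. the pure-advection estimate x/v = 80.8 d).

80.5 days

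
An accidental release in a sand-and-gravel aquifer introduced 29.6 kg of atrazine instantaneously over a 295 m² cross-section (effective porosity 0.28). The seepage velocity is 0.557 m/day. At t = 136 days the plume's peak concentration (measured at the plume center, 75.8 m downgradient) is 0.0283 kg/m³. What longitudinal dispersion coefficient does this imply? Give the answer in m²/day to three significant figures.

At the plume center C_max = M/(n_e·A·√(4πDt)), so D = M²/(4πt·(n_e·A·C_max)²).
n_e·A·C_max = 0.28 × 295 × 0.0283 = 2.338 kg/m.
D = 29.6²/(4π × 136 × 2.338²) = 0.0938 m²/day.

0.0938 m²/day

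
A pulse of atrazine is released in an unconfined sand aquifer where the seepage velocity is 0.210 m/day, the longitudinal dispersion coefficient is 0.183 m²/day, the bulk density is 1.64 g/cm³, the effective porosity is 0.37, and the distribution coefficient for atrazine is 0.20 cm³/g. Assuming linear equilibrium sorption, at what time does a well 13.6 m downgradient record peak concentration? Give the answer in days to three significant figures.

115 days

Retardation factor R = 1 + ρ_b·K_d/n = 1 + 1.64 × 0.20/0.37 = 1.886.
Sorption retards both mechanisms: v_R = v/R = 0.1113 m/day, D_R = D/R = 0.09703 m²/day.
Peak time from v_R²t² + 2D_R t − x² = 0: t = (√(D_R² + v_R²x²) − D_R)/v_R².
√(D_R² + v_R²x²) = √(0.09703² + 0.1113² × 13.6²) = 1.517; v_R² = 0.01239.
t = (1.517 − 0.09703)/0.01239 = 115 days.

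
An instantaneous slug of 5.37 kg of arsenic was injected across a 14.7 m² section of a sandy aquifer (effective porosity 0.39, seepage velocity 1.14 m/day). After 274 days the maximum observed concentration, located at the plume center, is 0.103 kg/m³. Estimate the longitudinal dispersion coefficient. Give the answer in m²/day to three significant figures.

0.0240 m²/day

At the plume center C_max = M/(n_e·A·√(4πDt)), so D = M²/(4πt·(n_e·A·C_max)²).
n_e·A·C_max = 0.39 × 14.7 × 0.103 = 0.5905 kg/m.
D = 5.37²/(4π × 274 × 0.5905²) = 0.0240 m²/day.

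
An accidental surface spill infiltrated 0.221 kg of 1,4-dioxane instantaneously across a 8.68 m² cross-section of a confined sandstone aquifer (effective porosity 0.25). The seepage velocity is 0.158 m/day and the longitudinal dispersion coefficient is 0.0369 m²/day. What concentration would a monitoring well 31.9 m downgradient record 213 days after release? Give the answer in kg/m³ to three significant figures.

For an instantaneous plane source, C(x,t) = M/(n_e·A·√(4πDt)) · exp(−(x−vt)²/(4Dt)), with n_e·A the pore (flow) area.
Plume center vt = 0.158 × 213 = 33.654 m, so the well at 31.9 m is 1.754 m upgradient of the peak.
√(4πDt) = 9.938 m, giving peak height M/(n_e·A·√(4πDt)) = 0.221/(0.25 × 8.68 × 9.938) = 0.01025 kg/m³.
(x−vt)²/(4Dt) = (-1.754)²/(4 × 0.0369 × 213) = 0.09786; exp(−0.09786) = 0.9068.
C = 0.01025 × 0.9068 = 0.00929 kg/m³.

0.00929 kg/m³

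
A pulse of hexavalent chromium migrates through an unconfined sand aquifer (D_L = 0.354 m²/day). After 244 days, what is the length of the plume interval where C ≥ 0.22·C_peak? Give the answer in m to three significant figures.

The plume is Gaussian with σ = √(2Dt) = √(2 × 0.354 × 244) = 13.14 m.
C/C_peak = exp(−Δx²/(2σ²)) = 0.22 ⇒ Δx = σ·√(−2 ln 0.22) = 13.14 × 1.740 = 22.86 m.
Width = 2Δx = 45.7 m.

45.7 m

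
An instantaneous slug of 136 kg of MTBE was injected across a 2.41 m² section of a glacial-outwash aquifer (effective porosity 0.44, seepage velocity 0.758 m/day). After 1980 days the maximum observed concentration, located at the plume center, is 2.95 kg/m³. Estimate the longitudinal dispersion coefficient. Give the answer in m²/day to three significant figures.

0.0760 m²/day

At the plume center C_max = M/(n_e·A·√(4πDt)), so D = M²/(4πt·(n_e·A·C_max)²).
n_e·A·C_max = 0.44 × 2.41 × 2.95 = 3.128 kg/m.
D = 136²/(4π × 1980 × 3.128²) = 0.0760 m²/day.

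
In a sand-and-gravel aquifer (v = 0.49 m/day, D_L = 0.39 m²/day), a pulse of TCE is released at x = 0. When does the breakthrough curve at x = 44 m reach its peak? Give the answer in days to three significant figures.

For the 1D instantaneous-source solution, setting ∂C/∂t = 0 at fixed x gives v²t² + 2Dt − x² = 0, so t = (√(D² + v²x²) − D)/v².
√(D² + v²x²) = √(0.39² + 0.49² × 44²) = 21.56; v² = 0.2401.
t = (21.56 − 0.39)/0.2401 = 88.2 days (vs. the pure-advection estimate x/v = 89.8 d).

88.2 days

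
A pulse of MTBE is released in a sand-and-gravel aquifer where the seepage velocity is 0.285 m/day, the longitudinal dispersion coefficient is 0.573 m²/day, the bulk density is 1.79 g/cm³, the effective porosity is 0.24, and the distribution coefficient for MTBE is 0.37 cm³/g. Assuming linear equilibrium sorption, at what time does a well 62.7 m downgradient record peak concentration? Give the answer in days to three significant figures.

Retardation factor R = 1 + ρ_b·K_d/n = 1 + 1.79 × 0.37/0.24 = 3.760.
Sorption retards both mechanisms: v_R = v/R = 0.07580 m/day, D_R = D/R = 0.1524 m²/day.
Peak time from v_R²t² + 2D_R t − x² = 0: t = (√(D_R² + v_R²x²) − D_R)/v_R².
√(D_R² + v_R²x²) = √(0.1524² + 0.07580² × 62.7²) = 4.755; v_R² = 0.005746.
t = (4.755 − 0.1524)/0.005746 = 801 days.

801 days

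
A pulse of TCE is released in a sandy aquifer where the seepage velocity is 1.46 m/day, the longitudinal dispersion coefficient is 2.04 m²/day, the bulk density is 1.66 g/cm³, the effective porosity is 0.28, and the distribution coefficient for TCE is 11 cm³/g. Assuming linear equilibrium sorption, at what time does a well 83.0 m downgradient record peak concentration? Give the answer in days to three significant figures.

3700 days

Retardation factor R = 1 + ρ_b·K_d/n = 1 + 1.66 × 11/0.28 = 66.21.
Sorption retards both mechanisms: v_R = v/R = 0.02205 m/day, D_R = D/R = 0.03081 m²/day.
Peak time from v_R²t² + 2D_R t − x² = 0: t = (√(D_R² + v_R²x²) − D_R)/v_R².
√(D_R² + v_R²x²) = √(0.03081² + 0.02205² × 83.0²) = 1.830; v_R² = 0.0004862.
t = (1.830 − 0.03081)/0.0004862 = 3700 days.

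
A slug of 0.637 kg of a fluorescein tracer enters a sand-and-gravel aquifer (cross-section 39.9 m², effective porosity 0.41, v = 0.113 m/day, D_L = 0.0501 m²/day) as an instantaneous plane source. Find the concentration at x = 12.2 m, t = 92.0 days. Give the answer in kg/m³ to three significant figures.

For an instantaneous plane source, C(x,t) = M/(n_e·A·√(4πDt)) · exp(−(x−vt)²/(4Dt)), with n_e·A the pore (flow) area.
Plume center vt = 0.113 × 92.0 = 10.396 m, so the well at 12.2 m is 1.804 m downgradient of the peak.
√(4πDt) = 7.611 m, giving peak height M/(n_e·A·√(4πDt)) = 0.637/(0.41 × 39.9 × 7.611) = 0.005116 kg/m³.
(x−vt)²/(4Dt) = (1.804)²/(4 × 0.0501 × 92.0) = 0.1765; exp(−0.1765) = 0.8382.
C = 0.005116 × 0.8382 = 0.00429 kg/m³.

0.00429 kg/m³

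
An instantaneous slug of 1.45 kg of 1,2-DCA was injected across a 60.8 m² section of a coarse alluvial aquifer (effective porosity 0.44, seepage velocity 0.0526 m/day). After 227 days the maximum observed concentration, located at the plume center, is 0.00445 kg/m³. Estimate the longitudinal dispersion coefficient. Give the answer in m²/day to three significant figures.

At the plume center C_max = M/(n_e·A·√(4πDt)), so D = M²/(4πt·(n_e·A·C_max)²).
n_e·A·C_max = 0.44 × 60.8 × 0.00445 = 0.1190 kg/m.
D = 1.45²/(4π × 227 × 0.1190²) = 0.0520 m²/day.

0.0520 m²/day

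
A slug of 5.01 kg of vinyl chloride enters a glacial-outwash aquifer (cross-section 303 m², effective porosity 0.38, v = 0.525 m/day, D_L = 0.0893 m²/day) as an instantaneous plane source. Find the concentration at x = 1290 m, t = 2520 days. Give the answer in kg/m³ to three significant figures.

0.000244 kg/m³

For an instantaneous plane source, C(x,t) = M/(n_e·A·√(4πDt)) · exp(−(x−vt)²/(4Dt)), with n_e·A the pore (flow) area.
Plume center vt = 0.525 × 2520 = 1323 m, so the well at 1290 m is 33 m upgradient of the peak.
√(4πDt) = 53.18 m, giving peak height M/(n_e·A·√(4πDt)) = 5.01/(0.38 × 303 × 53.18) = 0.0008182 kg/m³.
(x−vt)²/(4Dt) = (-33)²/(4 × 0.0893 × 2520) = 1.210; exp(−1.210) = 0.2982.
C = 0.0008182 × 0.2982 = 0.000244 kg/m³.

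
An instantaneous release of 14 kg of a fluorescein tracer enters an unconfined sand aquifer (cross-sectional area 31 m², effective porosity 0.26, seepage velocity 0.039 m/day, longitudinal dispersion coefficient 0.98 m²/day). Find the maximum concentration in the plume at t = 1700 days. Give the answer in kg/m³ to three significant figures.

0.0120 kg/m³

The peak of an instantaneous 1D plume sits at x = vt; there the Gaussian factor is 1 and C_max = M/(n_e·A·√(4πDt)), where n_e·A is the pore area the mass is dissolved in.
√(4πDt) = √(4π × 0.98 × 1700) = 144.7 m, so C_max = 14/(0.26 × 31 × 144.7) = 0.0120 kg/m³.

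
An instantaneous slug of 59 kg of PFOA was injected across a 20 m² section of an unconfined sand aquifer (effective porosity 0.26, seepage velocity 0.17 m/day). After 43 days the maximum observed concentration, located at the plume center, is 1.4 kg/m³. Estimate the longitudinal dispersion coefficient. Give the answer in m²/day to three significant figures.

At the plume center C_max = M/(n_e·A·√(4πDt)), so D = M²/(4πt·(n_e·A·C_max)²).
n_e·A·C_max = 0.26 × 20 × 1.4 = 7.280 kg/m.
D = 59²/(4π × 43 × 7.280²) = 0.122 m²/day.

0.122 m²/day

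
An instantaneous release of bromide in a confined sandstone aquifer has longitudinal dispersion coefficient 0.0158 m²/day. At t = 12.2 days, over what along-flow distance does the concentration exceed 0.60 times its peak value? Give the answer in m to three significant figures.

The plume is Gaussian with σ = √(2Dt) = √(2 × 0.0158 × 12.2) = 0.6209 m.
C/C_peak = exp(−Δx²/(2σ²)) = 0.60 ⇒ Δx = σ·√(−2 ln 0.60) = 0.6209 × 1.011 = 0.6277 m.
Width = 2Δx = 1.26 m.

1.26 m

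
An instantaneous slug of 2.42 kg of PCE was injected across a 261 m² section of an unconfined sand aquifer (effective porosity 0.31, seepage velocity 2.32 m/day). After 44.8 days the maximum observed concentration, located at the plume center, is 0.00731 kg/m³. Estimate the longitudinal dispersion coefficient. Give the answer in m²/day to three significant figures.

0.0297 m²/day

At the plume center C_max = M/(n_e·A·√(4πDt)), so D = M²/(4πt·(n_e·A·C_max)²).
n_e·A·C_max = 0.31 × 261 × 0.00731 = 0.5915 kg/m.
D = 2.42²/(4π × 44.8 × 0.5915²) = 0.0297 m²/day.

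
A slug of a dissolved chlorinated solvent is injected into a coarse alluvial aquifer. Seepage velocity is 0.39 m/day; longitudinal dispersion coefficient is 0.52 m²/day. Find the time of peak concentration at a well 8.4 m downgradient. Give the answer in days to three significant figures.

18.4 days

For the 1D instantaneous-source solution, setting ∂C/∂t = 0 at fixed x gives v²t² + 2Dt − x² = 0, so t = (√(D² + v²x²) − D)/v².
√(D² + v²x²) = √(0.52² + 0.39² × 8.4²) = 3.317; v² = 0.1521.
t = (3.317 − 0.52)/0.1521 = 18.4 days (vs. the pure-advection estimate x/v = 21.5 d).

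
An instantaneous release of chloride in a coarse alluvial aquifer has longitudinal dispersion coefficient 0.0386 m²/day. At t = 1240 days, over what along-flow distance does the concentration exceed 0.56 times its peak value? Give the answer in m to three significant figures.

The plume is Gaussian with σ = √(2Dt) = √(2 × 0.0386 × 1240) = 9.784 m.
C/C_peak = exp(−Δx²/(2σ²)) = 0.56 ⇒ Δx = σ·√(−2 ln 0.56) = 9.784 × 1.077 = 10.54 m.
Width = 2Δx = 21.1 m.

21.1 m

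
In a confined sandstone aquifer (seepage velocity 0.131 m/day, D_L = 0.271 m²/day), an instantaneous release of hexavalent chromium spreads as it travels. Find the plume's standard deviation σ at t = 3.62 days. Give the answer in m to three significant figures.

1.40 m

Dispersive spreading gives a Gaussian with σ² = 2Dt; advection only shifts the center.
σ = √(2 × 0.271 × 3.62) = 1.40 m.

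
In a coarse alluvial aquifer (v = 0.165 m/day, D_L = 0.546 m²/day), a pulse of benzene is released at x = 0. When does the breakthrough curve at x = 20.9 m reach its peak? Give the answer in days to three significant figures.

For the 1D instantaneous-source solution, setting ∂C/∂t = 0 at fixed x gives v²t² + 2Dt − x² = 0, so t = (√(D² + v²x²) − D)/v².
√(D² + v²x²) = √(0.546² + 0.165² × 20.9²) = 3.491; v² = 0.027225.
t = (3.491 − 0.546)/0.027225 = 108 days (vs. the pure-advection estimate x/v = 127 d).

108 days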